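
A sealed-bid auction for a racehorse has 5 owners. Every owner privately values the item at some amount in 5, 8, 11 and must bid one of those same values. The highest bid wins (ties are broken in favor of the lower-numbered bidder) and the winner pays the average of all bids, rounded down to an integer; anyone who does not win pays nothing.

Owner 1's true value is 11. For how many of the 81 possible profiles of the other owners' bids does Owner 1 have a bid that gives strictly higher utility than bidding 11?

Others bid (5, 5, 5, 5): truth gives 5; bid 5 gives 6 > 5. Violating.
Others bid (5, 5, 8, 8): truth gives 4; bid 8 gives 5 > 4. Violating.
Others bid (5, 8, 5, 8): truth gives 4; bid 8 gives 5 > 4. Violating.
Others bid (5, 8, 8, 5): truth gives 4; bid 8 gives 5 > 4. Violating.
Others bid (5, 5, 5, 8): truth gives 5; no alternative beats it.
Others bid (5, 5, 5, 11): truth gives 4; no alternative beats it.
(Checking all 81 profiles: 11 have a profitable deviation, 70 do not.)

11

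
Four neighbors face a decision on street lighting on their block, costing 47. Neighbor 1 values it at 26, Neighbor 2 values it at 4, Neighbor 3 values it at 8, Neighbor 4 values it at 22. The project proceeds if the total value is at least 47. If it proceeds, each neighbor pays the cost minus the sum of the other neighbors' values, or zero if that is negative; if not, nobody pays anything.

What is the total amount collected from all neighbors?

Total value 60 ≥ cost 47, so it is built.
Neighbor 1: others sum to 34; max(0, 47 - 34) = 13.
Neighbor 2: others sum to 56; max(0, 47 - 56) = 0.
Neighbor 3: others sum to 52; max(0, 47 - 52) = 0.
Neighbor 4: others sum to 38; max(0, 47 - 38) = 9.
Total collected = 13 + 0 + 0 + 9 = 22.

22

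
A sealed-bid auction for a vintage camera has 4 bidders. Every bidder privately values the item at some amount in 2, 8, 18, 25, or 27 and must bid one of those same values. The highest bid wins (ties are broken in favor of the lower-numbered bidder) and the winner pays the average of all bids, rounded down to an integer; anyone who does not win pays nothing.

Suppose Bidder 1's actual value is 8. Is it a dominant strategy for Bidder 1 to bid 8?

No

Consider the case where Bidder 2 bids 2, Bidder 3 bids 2 and Bidder 4 bids 2.
Truthful bid 8: wins, pays 3, utility 8 - 3 = 5.
Bid 2 instead: wins, pays 2, utility 8 - 2 = 6.
Since 6 > 5, bidding 2 is strictly better here, so truthful bidding is not dominant.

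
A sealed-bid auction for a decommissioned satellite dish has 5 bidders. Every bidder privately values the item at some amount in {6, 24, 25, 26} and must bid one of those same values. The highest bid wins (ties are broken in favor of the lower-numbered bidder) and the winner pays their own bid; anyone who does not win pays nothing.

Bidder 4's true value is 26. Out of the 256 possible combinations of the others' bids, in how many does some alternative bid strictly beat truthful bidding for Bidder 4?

24

Others bid (6, 6, 6, 6): truth gives 0; bid 24 gives 2 > 0. Violating.
Others bid (6, 6, 6, 24): truth gives 0; bid 24 gives 2 > 0. Violating.
Others bid (6, 6, 6, 25): truth gives 0; bid 25 gives 1 > 0. Violating.
Others bid (6, 6, 24, 6): truth gives 0; bid 25 gives 1 > 0. Violating.
Others bid (6, 6, 6, 26): truth gives 0; no alternative beats it.
Others bid (6, 6, 24, 26): truth gives 0; no alternative beats it.
(Checking all 256 profiles: 24 have a profitable deviation, 232 do not.)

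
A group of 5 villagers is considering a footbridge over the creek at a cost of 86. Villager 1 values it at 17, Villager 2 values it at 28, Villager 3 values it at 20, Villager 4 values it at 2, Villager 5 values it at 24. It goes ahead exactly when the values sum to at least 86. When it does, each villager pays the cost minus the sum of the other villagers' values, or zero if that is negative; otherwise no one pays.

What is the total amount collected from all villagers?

69

Total value 91 ≥ cost 86, so it is built.
Villager 1: others sum to 74; max(0, 86 - 74) = 12.
Villager 2: others sum to 63; max(0, 86 - 63) = 23.
Villager 3: others sum to 71; max(0, 86 - 71) = 15.
Villager 4: others sum to 89; max(0, 86 - 89) = 0.
Villager 5: others sum to 67; max(0, 86 - 67) = 19.
Total collected = 12 + 23 + 15 + 0 + 19 = 69.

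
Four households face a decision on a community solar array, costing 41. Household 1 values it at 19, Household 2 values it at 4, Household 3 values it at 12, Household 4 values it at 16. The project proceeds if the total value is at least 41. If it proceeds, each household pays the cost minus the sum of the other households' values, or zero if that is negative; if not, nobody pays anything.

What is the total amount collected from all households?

17

Total value 51 ≥ cost 41, so it is built.
Household 1: others sum to 32; max(0, 41 - 32) = 9.
Household 2: others sum to 47; max(0, 41 - 47) = 0.
Household 3: others sum to 39; max(0, 41 - 39) = 2.
Household 4: others sum to 35; max(0, 41 - 35) = 6.
Total collected = 9 + 0 + 2 + 6 = 17.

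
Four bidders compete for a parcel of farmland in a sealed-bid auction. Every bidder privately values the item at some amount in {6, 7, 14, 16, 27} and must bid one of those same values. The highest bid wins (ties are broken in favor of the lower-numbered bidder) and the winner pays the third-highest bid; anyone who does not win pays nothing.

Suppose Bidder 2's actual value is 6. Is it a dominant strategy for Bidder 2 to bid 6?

Yes

Check each profile of the others' bids and compare truth against every alternative bid.
Others bid (6, 7, 7): truth gives 0, best alternative gives -1.
Others bid (6, 6, 6): truth gives 0, best alternative gives 0.
Others bid (6, 6, 7): truth gives 0, best alternative gives 0.
Others bid (6, 6, 14): truth gives 0, best alternative gives 0.
Others bid (6, 6, 16): truth gives 0, best alternative gives 0.
Others bid (6, 6, 27): truth gives 0, best alternative gives 0.
(Remaining 119 profiles checked similarly; truth is weakly best in each.)
In every case the truthful bid is at least as good as any alternative, so it is a dominant strategy.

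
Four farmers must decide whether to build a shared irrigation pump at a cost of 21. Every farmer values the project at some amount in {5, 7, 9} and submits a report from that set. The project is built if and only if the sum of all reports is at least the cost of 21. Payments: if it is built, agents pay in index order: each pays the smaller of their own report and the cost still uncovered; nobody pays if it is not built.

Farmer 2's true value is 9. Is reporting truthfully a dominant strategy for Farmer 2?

Consider the case where Farmer 1 reports 5, Farmer 3 reports 5 and Farmer 4 reports 5.
Truthful report 9: project built, pays 9, utility 9 - 9 = 0.
Report 7 instead: project built, pays 7, utility 9 - 7 = 2.
Since 2 > 0, reporting 7 is strictly better here, so truthful reporting is not dominant.

No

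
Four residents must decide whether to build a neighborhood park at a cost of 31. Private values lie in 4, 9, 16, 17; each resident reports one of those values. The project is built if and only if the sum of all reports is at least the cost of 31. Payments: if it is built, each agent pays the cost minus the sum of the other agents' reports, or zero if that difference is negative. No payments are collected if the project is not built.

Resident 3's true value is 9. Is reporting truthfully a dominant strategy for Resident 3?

Yes

Check each profile of the others' reports and compare truth against every alternative report.
Others report (4, 16, 16): truth gives 9, best alternative gives 9.
Others report (4, 16, 17): truth gives 9, best alternative gives 9.
Others report (4, 17, 16): truth gives 9, best alternative gives 9.
Others report (4, 17, 17): truth gives 9, best alternative gives 9.
Others report (9, 9, 16): truth gives 9, best alternative gives 9.
Others report (9, 9, 17): truth gives 9, best alternative gives 9.
(Remaining 58 profiles checked similarly; truth is weakly best in each.)
In every case the truthful report is at least as good as any alternative, so it is a dominant strategy.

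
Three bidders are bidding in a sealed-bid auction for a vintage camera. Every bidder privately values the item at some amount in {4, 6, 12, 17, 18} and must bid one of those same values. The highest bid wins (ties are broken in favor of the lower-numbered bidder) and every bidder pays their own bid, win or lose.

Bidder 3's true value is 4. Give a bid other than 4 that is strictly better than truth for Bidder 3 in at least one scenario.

6

Suppose Bidder 1 bids 4 and Bidder 2 bids 4.
Bid 4: loses but pays 4, utility -4.
Bid 6: wins, pays 6, utility 4 - 6 = -2.
So bidding 6 beats truth here (-2 > -4).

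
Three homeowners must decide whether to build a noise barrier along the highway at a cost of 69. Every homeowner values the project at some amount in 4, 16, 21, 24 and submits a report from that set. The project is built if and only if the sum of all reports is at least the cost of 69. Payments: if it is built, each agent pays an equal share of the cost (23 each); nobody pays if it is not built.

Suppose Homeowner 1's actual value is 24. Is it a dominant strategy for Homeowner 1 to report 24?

Yes

Check each profile of the others' reports and compare truth against every alternative report.
Others report (21, 24): truth gives 1, best alternative gives 0.
Others report (24, 21): truth gives 1, best alternative gives 0.
Others report (24, 24): truth gives 1, best alternative gives 1.
Others report (4, 4): truth gives 0, best alternative gives 0.
Others report (4, 16): truth gives 0, best alternative gives 0.
Others report (4, 21): truth gives 0, best alternative gives 0.
(Remaining 10 profiles checked similarly; truth is weakly best in each.)
In every case the truthful report is at least as good as any alternative, so it is a dominant strategy.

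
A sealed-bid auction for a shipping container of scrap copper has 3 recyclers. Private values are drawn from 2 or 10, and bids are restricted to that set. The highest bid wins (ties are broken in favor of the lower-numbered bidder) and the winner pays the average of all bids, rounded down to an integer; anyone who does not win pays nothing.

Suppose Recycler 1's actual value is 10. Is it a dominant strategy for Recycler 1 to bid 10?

Consider the case where Recycler 2 bids 2 and Recycler 3 bids 2.
Truthful bid 10: wins, pays 4, utility 10 - 4 = 6.
Bid 2 instead: wins, pays 2, utility 10 - 2 = 8.
Since 8 > 6, bidding 2 is strictly better here, so truthful bidding is not dominant.

No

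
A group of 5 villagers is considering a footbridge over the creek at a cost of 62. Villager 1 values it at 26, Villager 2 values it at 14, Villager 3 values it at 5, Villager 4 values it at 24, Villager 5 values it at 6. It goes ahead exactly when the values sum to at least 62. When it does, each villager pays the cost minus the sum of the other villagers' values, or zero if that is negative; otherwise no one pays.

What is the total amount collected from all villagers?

Total value 75 ≥ cost 62, so it is built.
Villager 1: others sum to 49; max(0, 62 - 49) = 13.
Villager 2: others sum to 61; max(0, 62 - 61) = 1.
Villager 3: others sum to 70; max(0, 62 - 70) = 0.
Villager 4: others sum to 51; max(0, 62 - 51) = 11.
Villager 5: others sum to 69; max(0, 62 - 69) = 0.
Total collected = 13 + 1 + 0 + 11 + 0 = 25.

25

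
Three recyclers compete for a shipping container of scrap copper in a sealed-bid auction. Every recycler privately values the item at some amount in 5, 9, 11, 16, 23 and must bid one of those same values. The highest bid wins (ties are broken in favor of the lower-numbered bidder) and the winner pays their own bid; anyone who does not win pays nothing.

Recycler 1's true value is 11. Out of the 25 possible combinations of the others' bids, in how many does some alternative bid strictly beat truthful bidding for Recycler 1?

4

Others bid (5, 5): truth gives 0; bid 5 gives 6 > 0. Violating.
Others bid (5, 9): truth gives 0; bid 9 gives 2 > 0. Violating.
Others bid (9, 5): truth gives 0; bid 9 gives 2 > 0. Violating.
Others bid (9, 9): truth gives 0; bid 9 gives 2 > 0. Violating.
Others bid (5, 11): truth gives 0; no alternative beats it.
Others bid (5, 16): truth gives 0; no alternative beats it.
(Checking all 25 profiles: 4 have a profitable deviation, 21 do not.)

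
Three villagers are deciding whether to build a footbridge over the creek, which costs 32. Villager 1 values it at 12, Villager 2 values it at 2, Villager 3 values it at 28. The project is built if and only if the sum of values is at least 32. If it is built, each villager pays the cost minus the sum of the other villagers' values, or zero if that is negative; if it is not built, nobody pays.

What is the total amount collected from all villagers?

20

Total value 42 ≥ cost 32, so it is built.
Villager 1: others sum to 30; max(0, 32 - 30) = 2.
Villager 2: others sum to 40; max(0, 32 - 40) = 0.
Villager 3: others sum to 14; max(0, 32 - 14) = 18.
Total collected = 2 + 0 + 18 = 20.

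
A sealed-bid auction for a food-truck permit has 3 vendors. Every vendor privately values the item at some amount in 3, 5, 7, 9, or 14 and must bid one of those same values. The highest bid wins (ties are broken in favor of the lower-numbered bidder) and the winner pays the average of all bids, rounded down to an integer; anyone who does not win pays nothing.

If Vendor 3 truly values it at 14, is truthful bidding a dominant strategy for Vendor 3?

No

Consider the case where Vendor 1 bids 3 and Vendor 2 bids 3.
Truthful bid 14: wins, pays 6, utility 14 - 6 = 8.
Bid 5 instead: wins, pays 3, utility 14 - 3 = 11.
Since 11 > 8, bidding 5 is strictly better here, so truthful bidding is not dominant.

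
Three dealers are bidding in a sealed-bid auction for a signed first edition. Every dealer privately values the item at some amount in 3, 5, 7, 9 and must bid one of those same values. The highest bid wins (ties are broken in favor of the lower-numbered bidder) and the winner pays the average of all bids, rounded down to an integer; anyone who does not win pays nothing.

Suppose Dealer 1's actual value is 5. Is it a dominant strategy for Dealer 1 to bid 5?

Check each profile of the others' bids and compare truth against every alternative bid.
Others bid (3, 5): truth gives 1, best alternative gives 0.
Others bid (5, 3): truth gives 1, best alternative gives 0.
Others bid (3, 3): truth gives 2, best alternative gives 2.
Others bid (3, 7): truth gives 0, best alternative gives 0.
Others bid (3, 9): truth gives 0, best alternative gives 0.
Others bid (5, 5): truth gives 0, best alternative gives 0.
(Remaining 10 profiles checked similarly; truth is weakly best in each.)
In every case the truthful bid is at least as good as any alternative, so it is a dominant strategy.

Yes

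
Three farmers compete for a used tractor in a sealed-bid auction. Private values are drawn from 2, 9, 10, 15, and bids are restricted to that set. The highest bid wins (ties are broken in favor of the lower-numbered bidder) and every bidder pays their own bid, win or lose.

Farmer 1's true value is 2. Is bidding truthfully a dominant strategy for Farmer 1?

Check each profile of the others' bids and compare truth against every alternative bid.
Others bid (2, 2): truth gives 0, best alternative gives -7.
Others bid (2, 15): truth gives -2, best alternative gives -9.
Others bid (9, 15): truth gives -2, best alternative gives -9.
Others bid (10, 15): truth gives -2, best alternative gives -9.
Others bid (15, 2): truth gives -2, best alternative gives -9.
Others bid (15, 9): truth gives -2, best alternative gives -9.
(Remaining 10 profiles checked similarly; truth is weakly best in each.)
In every case the truthful bid is at least as good as any alternative, so it is a dominant strategy.

Yes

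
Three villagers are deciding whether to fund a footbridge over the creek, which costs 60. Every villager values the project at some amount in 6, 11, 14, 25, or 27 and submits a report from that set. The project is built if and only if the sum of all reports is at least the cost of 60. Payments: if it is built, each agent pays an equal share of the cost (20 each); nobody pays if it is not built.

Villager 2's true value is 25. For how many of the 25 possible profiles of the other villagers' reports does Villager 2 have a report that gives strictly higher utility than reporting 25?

2

Others report (6, 27): truth gives 0; report 27 gives 5 > 0. Violating.
Others report (27, 6): truth gives 0; report 27 gives 5 > 0. Violating.
Others report (6, 6): truth gives 0; no alternative beats it.
Others report (6, 11): truth gives 0; no alternative beats it.
(Checking all 25 profiles: 2 have a profitable deviation, 23 do not.)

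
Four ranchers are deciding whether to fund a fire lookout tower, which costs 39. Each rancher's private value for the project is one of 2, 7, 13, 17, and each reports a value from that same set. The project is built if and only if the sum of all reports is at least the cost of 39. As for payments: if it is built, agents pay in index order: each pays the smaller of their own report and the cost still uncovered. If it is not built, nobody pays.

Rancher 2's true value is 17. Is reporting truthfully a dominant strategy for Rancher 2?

No

Consider the case where Rancher 1 reports 2, Rancher 3 reports 7 and Rancher 4 reports 17.
Truthful report 17: project built, pays 17, utility 17 - 17 = 0.
Report 13 instead: project built, pays 13, utility 17 - 13 = 4.
Since 4 > 0, reporting 13 is strictly better here, so truthful reporting is not dominant.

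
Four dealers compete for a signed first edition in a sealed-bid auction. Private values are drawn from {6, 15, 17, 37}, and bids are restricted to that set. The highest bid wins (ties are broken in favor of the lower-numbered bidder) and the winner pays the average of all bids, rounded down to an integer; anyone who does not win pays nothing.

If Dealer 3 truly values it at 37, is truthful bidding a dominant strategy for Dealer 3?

No

Consider the case where Dealer 1 bids 6, Dealer 2 bids 6 and Dealer 4 bids 6.
Truthful bid 37: wins, pays 13, utility 37 - 13 = 24.
Bid 15 instead: wins, pays 8, utility 37 - 8 = 29.
Since 29 > 24, bidding 15 is strictly better here, so truthful bidding is not dominant.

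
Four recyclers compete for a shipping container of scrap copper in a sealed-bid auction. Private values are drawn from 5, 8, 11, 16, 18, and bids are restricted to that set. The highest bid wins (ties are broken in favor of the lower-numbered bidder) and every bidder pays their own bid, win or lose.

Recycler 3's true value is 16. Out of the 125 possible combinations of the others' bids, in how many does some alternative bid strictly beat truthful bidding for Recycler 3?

Others bid (5, 5, 5): truth gives 0; bid 8 gives 8 > 0. Violating.
Others bid (5, 5, 8): truth gives 0; bid 8 gives 8 > 0. Violating.
Others bid (5, 5, 11): truth gives 0; bid 11 gives 5 > 0. Violating.
Others bid (5, 5, 18): truth gives -16; bid 18 gives -2 > -16. Violating.
Others bid (5, 5, 16): truth gives 0; no alternative beats it.
Others bid (5, 8, 16): truth gives 0; no alternative beats it.
(Checking all 125 profiles: 101 have a profitable deviation, 24 do not.)

101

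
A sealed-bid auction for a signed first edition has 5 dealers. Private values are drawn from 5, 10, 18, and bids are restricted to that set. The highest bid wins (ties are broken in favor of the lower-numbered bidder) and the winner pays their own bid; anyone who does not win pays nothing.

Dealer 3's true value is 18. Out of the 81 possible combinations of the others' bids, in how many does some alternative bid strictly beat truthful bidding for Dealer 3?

Others bid (5, 5, 5, 5): truth gives 0; bid 10 gives 8 > 0. Violating.
Others bid (5, 5, 5, 10): truth gives 0; bid 10 gives 8 > 0. Violating.
Others bid (5, 5, 10, 5): truth gives 0; bid 10 gives 8 > 0. Violating.
Others bid (5, 5, 10, 10): truth gives 0; bid 10 gives 8 > 0. Violating.
Others bid (5, 5, 5, 18): truth gives 0; no alternative beats it.
Others bid (5, 5, 10, 18): truth gives 0; no alternative beats it.
(Checking all 81 profiles: 4 have a profitable deviation, 77 do not.)

4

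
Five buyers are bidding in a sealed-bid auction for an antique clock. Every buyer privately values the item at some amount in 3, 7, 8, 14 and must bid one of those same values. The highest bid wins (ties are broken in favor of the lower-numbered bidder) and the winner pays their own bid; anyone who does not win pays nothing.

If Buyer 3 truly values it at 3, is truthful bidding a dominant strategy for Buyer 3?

Check each profile of the others' bids and compare truth against every alternative bid.
Others bid (3, 3, 3, 3): truth gives 0, best alternative gives -4.
Others bid (3, 3, 3, 7): truth gives 0, best alternative gives -4.
Others bid (3, 3, 7, 3): truth gives 0, best alternative gives -4.
Others bid (3, 3, 7, 7): truth gives 0, best alternative gives -4.
Others bid (3, 3, 3, 8): truth gives 0, best alternative gives 0.
Others bid (3, 3, 3, 14): truth gives 0, best alternative gives 0.
(Remaining 250 profiles checked similarly; truth is weakly best in each.)
In every case the truthful bid is at least as good as any alternative, so it is a dominant strategy.

Yes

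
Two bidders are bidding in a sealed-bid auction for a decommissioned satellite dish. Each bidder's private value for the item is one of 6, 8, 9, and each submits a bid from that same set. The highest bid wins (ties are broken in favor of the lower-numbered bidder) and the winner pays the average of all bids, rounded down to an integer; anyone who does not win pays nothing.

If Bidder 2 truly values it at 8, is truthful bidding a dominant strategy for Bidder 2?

Check each profile of the others' bids and compare truth against every alternative bid.
Others bid (6): truth gives 1, best alternative gives 1.
Others bid (8): truth gives 0, best alternative gives 0.
Others bid (9): truth gives 0, best alternative gives 0.
In every case the truthful bid is at least as good as any alternative, so it is a dominant strategy.

Yes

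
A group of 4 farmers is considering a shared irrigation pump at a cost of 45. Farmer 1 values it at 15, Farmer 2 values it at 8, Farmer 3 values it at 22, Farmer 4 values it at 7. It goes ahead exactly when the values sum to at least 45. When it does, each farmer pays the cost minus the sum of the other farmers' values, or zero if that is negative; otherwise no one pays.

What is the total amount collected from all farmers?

Total value 52 ≥ cost 45, so it is built.
Farmer 1: others sum to 37; max(0, 45 - 37) = 8.
Farmer 2: others sum to 44; max(0, 45 - 44) = 1.
Farmer 3: others sum to 30; max(0, 45 - 30) = 15.
Farmer 4: others sum to 45; max(0, 45 - 45) = 0.
Total collected = 8 + 1 + 15 + 0 = 24.

24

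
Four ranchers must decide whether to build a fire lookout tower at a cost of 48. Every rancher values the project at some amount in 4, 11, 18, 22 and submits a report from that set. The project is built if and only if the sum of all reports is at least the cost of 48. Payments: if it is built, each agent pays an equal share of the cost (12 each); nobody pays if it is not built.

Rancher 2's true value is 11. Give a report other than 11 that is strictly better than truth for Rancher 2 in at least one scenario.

4

Suppose Rancher 1 reports 4, Rancher 3 reports 11 and Rancher 4 reports 22.
Report 11: project built, pays 12, utility 11 - 12 = -1.
Report 4: project not built, utility 0.
So reporting 4 beats truth here (0 > -1).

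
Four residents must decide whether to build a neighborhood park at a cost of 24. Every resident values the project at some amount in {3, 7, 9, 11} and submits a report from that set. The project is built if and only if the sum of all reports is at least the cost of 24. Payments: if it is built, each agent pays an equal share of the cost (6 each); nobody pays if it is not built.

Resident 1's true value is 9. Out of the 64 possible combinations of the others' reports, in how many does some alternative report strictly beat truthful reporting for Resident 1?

Others report (3, 3, 7): truth gives 0; report 11 gives 3 > 0. Violating.
Others report (3, 7, 3): truth gives 0; report 11 gives 3 > 0. Violating.
Others report (7, 3, 3): truth gives 0; report 11 gives 3 > 0. Violating.
Others report (3, 3, 3): truth gives 0; no alternative beats it.
Others report (3, 3, 9): truth gives 3; no alternative beats it.
(Checking all 64 profiles: 3 have a profitable deviation, 61 do not.)

3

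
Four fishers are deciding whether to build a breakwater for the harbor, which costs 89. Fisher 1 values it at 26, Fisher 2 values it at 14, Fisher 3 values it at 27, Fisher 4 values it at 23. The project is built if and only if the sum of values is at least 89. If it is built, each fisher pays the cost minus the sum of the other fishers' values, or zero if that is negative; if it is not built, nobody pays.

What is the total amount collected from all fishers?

Total value 90 ≥ cost 89, so it is built.
Fisher 1: others sum to 64; max(0, 89 - 64) = 25.
Fisher 2: others sum to 76; max(0, 89 - 76) = 13.
Fisher 3: others sum to 63; max(0, 89 - 63) = 26.
Fisher 4: others sum to 67; max(0, 89 - 67) = 22.
Total collected = 25 + 13 + 26 + 22 = 86.

86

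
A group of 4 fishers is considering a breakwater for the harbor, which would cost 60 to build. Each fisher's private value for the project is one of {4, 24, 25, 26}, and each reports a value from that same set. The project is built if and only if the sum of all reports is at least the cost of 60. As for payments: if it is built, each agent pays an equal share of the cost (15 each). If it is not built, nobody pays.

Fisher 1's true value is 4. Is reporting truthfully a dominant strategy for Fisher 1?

Check each profile of the others' reports and compare truth against every alternative report.
Others report (4, 24, 24): truth gives 0, best alternative gives -11.
Others report (4, 24, 25): truth gives 0, best alternative gives -11.
Others report (4, 24, 26): truth gives 0, best alternative gives -11.
Others report (4, 25, 24): truth gives 0, best alternative gives -11.
Others report (4, 25, 25): truth gives 0, best alternative gives -11.
Others report (4, 25, 26): truth gives 0, best alternative gives -11.
(Remaining 58 profiles checked similarly; truth is weakly best in each.)
In every case the truthful report is at least as good as any alternative, so it is a dominant strategy.

Yes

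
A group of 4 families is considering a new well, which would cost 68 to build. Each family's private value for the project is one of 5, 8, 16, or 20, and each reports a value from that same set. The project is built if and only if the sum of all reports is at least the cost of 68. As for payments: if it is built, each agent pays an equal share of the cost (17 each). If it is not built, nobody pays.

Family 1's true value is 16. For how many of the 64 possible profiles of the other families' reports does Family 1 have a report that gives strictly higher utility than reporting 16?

Others report (16, 16, 20): truth gives -1; report 5 gives 0 > -1. Violating.
Others report (16, 20, 16): truth gives -1; report 5 gives 0 > -1. Violating.
Others report (16, 20, 20): truth gives -1; report 5 gives 0 > -1. Violating.
Others report (20, 16, 16): truth gives -1; report 5 gives 0 > -1. Violating.
Others report (5, 5, 5): truth gives 0; no alternative beats it.
Others report (5, 5, 8): truth gives 0; no alternative beats it.
(Checking all 64 profiles: 7 have a profitable deviation, 57 do not.)

7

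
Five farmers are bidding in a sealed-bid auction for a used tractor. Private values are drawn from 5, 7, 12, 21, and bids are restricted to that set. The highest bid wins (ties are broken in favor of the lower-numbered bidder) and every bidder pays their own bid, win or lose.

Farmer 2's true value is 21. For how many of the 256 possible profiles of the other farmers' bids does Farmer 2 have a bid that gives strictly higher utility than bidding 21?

Others bid (5, 5, 5, 5): truth gives 0; bid 7 gives 14 > 0. Violating.
Others bid (5, 5, 5, 7): truth gives 0; bid 7 gives 14 > 0. Violating.
Others bid (5, 5, 5, 12): truth gives 0; bid 12 gives 9 > 0. Violating.
Others bid (5, 5, 7, 5): truth gives 0; bid 7 gives 14 > 0. Violating.
Others bid (5, 5, 5, 21): truth gives 0; no alternative beats it.
Others bid (5, 5, 7, 21): truth gives 0; no alternative beats it.
(Checking all 256 profiles: 118 have a profitable deviation, 138 do not.)

118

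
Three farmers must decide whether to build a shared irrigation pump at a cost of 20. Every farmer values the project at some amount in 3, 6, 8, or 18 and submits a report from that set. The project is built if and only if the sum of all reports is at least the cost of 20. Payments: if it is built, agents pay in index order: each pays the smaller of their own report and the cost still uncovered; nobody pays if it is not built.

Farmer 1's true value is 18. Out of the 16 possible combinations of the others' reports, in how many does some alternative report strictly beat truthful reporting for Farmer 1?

Others report (3, 18): truth gives 0; report 3 gives 15 > 0. Violating.
Others report (6, 6): truth gives 0; report 8 gives 10 > 0. Violating.
Others report (6, 8): truth gives 0; report 6 gives 12 > 0. Violating.
Others report (6, 18): truth gives 0; report 3 gives 15 > 0. Violating.
Others report (3, 3): truth gives 0; no alternative beats it.
Others report (3, 6): truth gives 0; no alternative beats it.
(Checking all 16 profiles: 11 have a profitable deviation, 5 do not.)

11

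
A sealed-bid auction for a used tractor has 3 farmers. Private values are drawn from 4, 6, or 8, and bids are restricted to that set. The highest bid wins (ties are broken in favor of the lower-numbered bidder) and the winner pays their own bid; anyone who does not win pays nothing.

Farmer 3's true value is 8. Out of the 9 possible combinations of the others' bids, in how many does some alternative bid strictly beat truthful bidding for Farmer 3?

Others bid (4, 4): truth gives 0; bid 6 gives 2 > 0. Violating.
Others bid (4, 6): truth gives 0; no alternative beats it.
Others bid (4, 8): truth gives 0; no alternative beats it.
(Checking all 9 profiles: 1 has a profitable deviation, 8 do not.)

1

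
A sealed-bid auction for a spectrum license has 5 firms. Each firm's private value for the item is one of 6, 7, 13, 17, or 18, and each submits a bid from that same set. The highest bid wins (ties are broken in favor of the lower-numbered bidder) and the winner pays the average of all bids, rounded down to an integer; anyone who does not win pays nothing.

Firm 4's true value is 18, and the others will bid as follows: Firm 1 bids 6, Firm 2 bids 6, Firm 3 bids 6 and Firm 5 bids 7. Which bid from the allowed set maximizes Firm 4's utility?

Bid 6: loses, pays 0, utility 0.
Bid 7: wins, pays 6, utility 18 - 6 = 12.
Bid 13: wins, pays 7, utility 18 - 7 = 11.
Bid 17: wins, pays 8, utility 18 - 8 = 10.
Bid 18: wins, pays 8, utility 18 - 8 = 10.
The best choice is 7 with utility 12.

7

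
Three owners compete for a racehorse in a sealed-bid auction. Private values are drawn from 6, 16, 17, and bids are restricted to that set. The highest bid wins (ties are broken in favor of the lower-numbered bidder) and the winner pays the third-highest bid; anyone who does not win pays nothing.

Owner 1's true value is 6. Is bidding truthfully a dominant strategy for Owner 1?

Yes

Check each profile of the others' bids and compare truth against every alternative bid.
Others bid (16, 16): truth gives 0, best alternative gives -10.
Others bid (6, 6): truth gives 0, best alternative gives 0.
Others bid (6, 16): truth gives 0, best alternative gives 0.
Others bid (6, 17): truth gives 0, best alternative gives 0.
Others bid (16, 6): truth gives 0, best alternative gives 0.
Others bid (16, 17): truth gives 0, best alternative gives 0.
(Remaining 3 profiles checked similarly; truth is weakly best in each.)
In every case the truthful bid is at least as good as any alternative, so it is a dominant strategy.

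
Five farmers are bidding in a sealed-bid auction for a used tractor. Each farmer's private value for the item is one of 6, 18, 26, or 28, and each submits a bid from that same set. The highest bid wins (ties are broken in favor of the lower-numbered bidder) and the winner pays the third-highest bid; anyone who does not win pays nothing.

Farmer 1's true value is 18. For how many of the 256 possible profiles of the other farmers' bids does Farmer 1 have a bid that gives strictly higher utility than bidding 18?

8

Others bid (6, 6, 6, 26): truth gives 0; bid 26 gives 12 > 0. Violating.
Others bid (6, 6, 6, 28): truth gives 0; bid 28 gives 12 > 0. Violating.
Others bid (6, 6, 26, 6): truth gives 0; bid 26 gives 12 > 0. Violating.
Others bid (6, 6, 28, 6): truth gives 0; bid 28 gives 12 > 0. Violating.
Others bid (6, 6, 6, 6): truth gives 12; no alternative beats it.
Others bid (6, 6, 6, 18): truth gives 12; no alternative beats it.
(Checking all 256 profiles: 8 have a profitable deviation, 248 do not.)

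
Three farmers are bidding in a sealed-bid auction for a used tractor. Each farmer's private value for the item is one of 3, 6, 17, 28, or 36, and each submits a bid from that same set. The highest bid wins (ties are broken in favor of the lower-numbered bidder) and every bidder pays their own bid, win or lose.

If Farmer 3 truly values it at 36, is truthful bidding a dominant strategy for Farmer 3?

No

Consider the case where Farmer 1 bids 3 and Farmer 2 bids 3.
Truthful bid 36: wins, pays 36, utility 36 - 36 = 0.
Bid 6 instead: wins, pays 6, utility 36 - 6 = 30.
Since 30 > 0, bidding 6 is strictly better here, so truthful bidding is not dominant.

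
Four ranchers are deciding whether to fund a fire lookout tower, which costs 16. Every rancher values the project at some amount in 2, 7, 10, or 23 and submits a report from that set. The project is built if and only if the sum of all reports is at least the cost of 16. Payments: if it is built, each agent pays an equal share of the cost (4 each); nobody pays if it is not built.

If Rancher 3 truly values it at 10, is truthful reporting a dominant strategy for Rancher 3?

Yes

Check each profile of the others' reports and compare truth against every alternative report.
Others report (2, 2, 2): truth gives 6, best alternative gives 6.
Others report (2, 2, 7): truth gives 6, best alternative gives 6.
Others report (2, 2, 10): truth gives 6, best alternative gives 6.
Others report (2, 2, 23): truth gives 6, best alternative gives 6.
Others report (2, 7, 2): truth gives 6, best alternative gives 6.
Others report (2, 7, 7): truth gives 6, best alternative gives 6.
(Remaining 58 profiles checked similarly; truth is weakly best in each.)
In every case the truthful report is at least as good as any alternative, so it is a dominant strategy.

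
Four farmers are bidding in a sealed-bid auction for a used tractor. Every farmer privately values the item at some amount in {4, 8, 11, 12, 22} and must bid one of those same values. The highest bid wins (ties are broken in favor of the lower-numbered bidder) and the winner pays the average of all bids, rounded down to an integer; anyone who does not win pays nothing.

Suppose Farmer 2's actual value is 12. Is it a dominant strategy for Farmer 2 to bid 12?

Consider the case where Farmer 1 bids 4, Farmer 3 bids 4 and Farmer 4 bids 4.
Truthful bid 12: wins, pays 6, utility 12 - 6 = 6.
Bid 8 instead: wins, pays 5, utility 12 - 5 = 7.
Since 7 > 6, bidding 8 is strictly better here, so truthful bidding is not dominant.

No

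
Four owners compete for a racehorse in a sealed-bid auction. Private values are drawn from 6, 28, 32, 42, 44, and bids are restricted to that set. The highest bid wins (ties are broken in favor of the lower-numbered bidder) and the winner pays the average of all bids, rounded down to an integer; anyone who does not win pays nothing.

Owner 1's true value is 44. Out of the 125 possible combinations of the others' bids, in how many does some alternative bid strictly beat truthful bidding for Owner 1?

45

Others bid (6, 6, 6): truth gives 29; bid 6 gives 38 > 29. Violating.
Others bid (6, 6, 28): truth gives 23; bid 28 gives 27 > 23. Violating.
Others bid (6, 6, 32): truth gives 22; bid 32 gives 25 > 22. Violating.
Others bid (6, 28, 6): truth gives 23; bid 28 gives 27 > 23. Violating.
Others bid (6, 6, 42): truth gives 20; no alternative beats it.
Others bid (6, 6, 44): truth gives 19; no alternative beats it.
(Checking all 125 profiles: 45 have a profitable deviation, 80 do not.)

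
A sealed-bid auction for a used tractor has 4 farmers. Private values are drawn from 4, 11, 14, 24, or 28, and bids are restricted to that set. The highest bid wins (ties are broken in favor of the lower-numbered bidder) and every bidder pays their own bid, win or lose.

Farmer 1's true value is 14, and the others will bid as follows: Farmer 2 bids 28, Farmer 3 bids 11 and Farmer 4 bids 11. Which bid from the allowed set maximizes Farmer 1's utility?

4

Bid 4: loses but pays 4, utility -4.
Bid 11: loses but pays 11, utility -11.
Bid 14: loses but pays 14, utility -14.
Bid 24: loses but pays 24, utility -24.
Bid 28: wins, pays 28, utility 14 - 28 = -14.
The best choice is 4 with utility -4.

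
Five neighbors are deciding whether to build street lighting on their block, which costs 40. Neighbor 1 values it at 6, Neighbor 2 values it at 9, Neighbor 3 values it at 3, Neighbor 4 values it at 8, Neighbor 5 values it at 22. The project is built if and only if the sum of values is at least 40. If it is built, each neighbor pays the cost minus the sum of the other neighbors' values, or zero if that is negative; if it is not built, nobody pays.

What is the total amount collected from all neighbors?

15

Total value 48 ≥ cost 40, so it is built.
Neighbor 1: others sum to 42; max(0, 40 - 42) = 0.
Neighbor 2: others sum to 39; max(0, 40 - 39) = 1.
Neighbor 3: others sum to 45; max(0, 40 - 45) = 0.
Neighbor 4: others sum to 40; max(0, 40 - 40) = 0.
Neighbor 5: others sum to 26; max(0, 40 - 26) = 14.
Total collected = 0 + 1 + 0 + 0 + 14 = 15.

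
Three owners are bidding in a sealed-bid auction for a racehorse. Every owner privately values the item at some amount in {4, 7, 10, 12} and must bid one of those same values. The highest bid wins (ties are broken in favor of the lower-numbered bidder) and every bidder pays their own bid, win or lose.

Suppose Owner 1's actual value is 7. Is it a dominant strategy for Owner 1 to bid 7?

No

Consider the case where Owner 2 bids 4 and Owner 3 bids 4.
Truthful bid 7: wins, pays 7, utility 7 - 7 = 0.
Bid 4 instead: wins, pays 4, utility 7 - 4 = 3.
Since 3 > 0, bidding 4 is strictly better here, so truthful bidding is not dominant.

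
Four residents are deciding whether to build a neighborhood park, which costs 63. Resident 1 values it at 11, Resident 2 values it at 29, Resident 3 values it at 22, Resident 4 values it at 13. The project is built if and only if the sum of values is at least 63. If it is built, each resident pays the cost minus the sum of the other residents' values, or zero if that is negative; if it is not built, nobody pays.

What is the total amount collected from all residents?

Total value 75 ≥ cost 63, so it is built.
Resident 1: others sum to 64; max(0, 63 - 64) = 0.
Resident 2: others sum to 46; max(0, 63 - 46) = 17.
Resident 3: others sum to 53; max(0, 63 - 53) = 10.
Resident 4: others sum to 62; max(0, 63 - 62) = 1.
Total collected = 0 + 17 + 10 + 1 = 28.

28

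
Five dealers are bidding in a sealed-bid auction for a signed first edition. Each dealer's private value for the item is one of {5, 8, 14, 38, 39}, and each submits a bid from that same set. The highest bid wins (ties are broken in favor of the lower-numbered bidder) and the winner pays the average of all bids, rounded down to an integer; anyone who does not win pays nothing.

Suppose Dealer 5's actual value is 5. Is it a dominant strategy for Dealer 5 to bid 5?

Yes

Check each profile of the others' bids and compare truth against every alternative bid.
Others bid (5, 5, 5, 5): truth gives 0, best alternative gives 0.
Others bid (5, 5, 5, 8): truth gives 0, best alternative gives 0.
Others bid (5, 5, 5, 14): truth gives 0, best alternative gives 0.
Others bid (5, 5, 5, 38): truth gives 0, best alternative gives 0.
Others bid (5, 5, 5, 39): truth gives 0, best alternative gives 0.
Others bid (5, 5, 8, 5): truth gives 0, best alternative gives 0.
(Remaining 619 profiles checked similarly; truth is weakly best in each.)
In every case the truthful bid is at least as good as any alternative, so it is a dominant strategy.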